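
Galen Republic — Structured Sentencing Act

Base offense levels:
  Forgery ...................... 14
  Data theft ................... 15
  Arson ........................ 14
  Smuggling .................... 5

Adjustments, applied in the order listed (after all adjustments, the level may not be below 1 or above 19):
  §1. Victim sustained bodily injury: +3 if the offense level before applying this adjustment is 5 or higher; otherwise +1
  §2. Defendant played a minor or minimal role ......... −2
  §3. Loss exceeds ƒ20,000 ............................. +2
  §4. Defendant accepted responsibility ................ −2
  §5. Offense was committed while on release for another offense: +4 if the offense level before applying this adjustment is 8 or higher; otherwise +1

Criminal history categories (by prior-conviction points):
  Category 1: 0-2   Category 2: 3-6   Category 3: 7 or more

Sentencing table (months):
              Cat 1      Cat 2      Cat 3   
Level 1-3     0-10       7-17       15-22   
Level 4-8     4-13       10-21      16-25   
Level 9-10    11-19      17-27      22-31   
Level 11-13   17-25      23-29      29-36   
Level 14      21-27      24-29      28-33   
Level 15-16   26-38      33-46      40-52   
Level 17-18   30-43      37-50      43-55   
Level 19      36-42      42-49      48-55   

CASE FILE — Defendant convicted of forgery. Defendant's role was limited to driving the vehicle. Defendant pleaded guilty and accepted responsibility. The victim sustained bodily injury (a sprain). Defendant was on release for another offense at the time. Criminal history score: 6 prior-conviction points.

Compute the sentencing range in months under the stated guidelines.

Base offense level for forgery: 14.
§1 applies (level before this adjustment is 14 ≥ 5, so +3): 14 + 3 = 17.
§2 applies: 17 − 2 = 15.
§3 does not apply.
§4 applies: 15 − 2 = 13.
§5 applies (level before this adjustment is 13 ≥ 8, so +4): 13 + 4 = 17.
Final offense level: 17.
Criminal history: 6 prior points → Category 2 (3-6).
Level 17 falls in the 17-18 band.
Grid: Level 17-18 × Category 2 = 37-50 months.

37-50 months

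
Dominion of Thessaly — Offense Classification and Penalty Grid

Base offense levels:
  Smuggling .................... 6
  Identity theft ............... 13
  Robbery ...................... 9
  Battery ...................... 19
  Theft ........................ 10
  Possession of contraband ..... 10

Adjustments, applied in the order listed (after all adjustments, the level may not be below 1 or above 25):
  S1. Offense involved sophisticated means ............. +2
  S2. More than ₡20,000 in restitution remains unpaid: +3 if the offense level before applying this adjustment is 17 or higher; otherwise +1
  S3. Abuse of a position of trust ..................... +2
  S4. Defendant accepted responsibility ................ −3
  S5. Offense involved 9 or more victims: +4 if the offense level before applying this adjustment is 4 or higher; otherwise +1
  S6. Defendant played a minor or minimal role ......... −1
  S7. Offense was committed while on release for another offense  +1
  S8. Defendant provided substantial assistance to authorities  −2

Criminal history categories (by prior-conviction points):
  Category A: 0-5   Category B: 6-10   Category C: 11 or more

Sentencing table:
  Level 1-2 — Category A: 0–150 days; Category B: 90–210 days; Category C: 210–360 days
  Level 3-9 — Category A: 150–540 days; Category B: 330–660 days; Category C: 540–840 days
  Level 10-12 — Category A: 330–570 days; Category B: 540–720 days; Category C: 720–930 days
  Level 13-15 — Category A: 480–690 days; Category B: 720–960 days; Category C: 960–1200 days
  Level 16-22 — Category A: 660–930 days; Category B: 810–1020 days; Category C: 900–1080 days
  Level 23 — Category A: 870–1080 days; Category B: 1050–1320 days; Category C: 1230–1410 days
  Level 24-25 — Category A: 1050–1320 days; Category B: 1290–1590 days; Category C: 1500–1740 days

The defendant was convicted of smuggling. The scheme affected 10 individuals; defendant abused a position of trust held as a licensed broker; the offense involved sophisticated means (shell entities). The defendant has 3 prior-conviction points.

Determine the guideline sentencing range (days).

480-690 days

Base offense level for smuggling: 6.
S1 applies: 6 + 2 = 8.
S2 does not apply.
S3 applies: 8 + 2 = 10.
S4 does not apply.
S5 applies (level before this adjustment is 10 ≥ 4, so +4): 10 + 4 = 14.
S6 does not apply.
S8 does not apply.
Final offense level: 14.
Criminal history: 3 prior points → Category A (0-5).
Level 14 falls in the 13-15 band.
Grid: Level 13-15 × Category A = 480-690 days.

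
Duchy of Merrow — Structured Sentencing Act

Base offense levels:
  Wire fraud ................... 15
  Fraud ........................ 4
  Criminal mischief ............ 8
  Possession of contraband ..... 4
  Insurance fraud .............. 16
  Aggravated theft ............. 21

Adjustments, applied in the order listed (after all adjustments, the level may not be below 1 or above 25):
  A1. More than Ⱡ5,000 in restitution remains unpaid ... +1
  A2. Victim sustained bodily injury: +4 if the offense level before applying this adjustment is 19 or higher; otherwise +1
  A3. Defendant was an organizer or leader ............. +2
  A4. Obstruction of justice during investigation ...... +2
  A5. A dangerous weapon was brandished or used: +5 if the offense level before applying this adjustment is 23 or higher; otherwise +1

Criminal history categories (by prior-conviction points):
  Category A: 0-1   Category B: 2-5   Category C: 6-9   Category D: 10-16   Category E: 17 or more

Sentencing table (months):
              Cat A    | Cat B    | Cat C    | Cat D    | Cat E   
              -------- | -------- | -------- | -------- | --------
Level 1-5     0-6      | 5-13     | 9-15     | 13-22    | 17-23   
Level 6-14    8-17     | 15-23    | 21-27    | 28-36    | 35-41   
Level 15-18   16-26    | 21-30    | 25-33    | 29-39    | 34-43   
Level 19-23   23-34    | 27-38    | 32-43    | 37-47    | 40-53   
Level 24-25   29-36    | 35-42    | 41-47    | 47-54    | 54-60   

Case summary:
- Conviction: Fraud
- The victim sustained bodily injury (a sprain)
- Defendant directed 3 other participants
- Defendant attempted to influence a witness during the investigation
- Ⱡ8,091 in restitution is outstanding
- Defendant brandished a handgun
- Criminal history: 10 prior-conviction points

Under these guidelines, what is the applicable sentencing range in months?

Base offense level for fraud: 4.
A1 applies: 4 + 1 = 5.
A2 applies (level before this adjustment is 5 < 19, so +1): 5 + 1 = 6.
A3 applies: 6 + 2 = 8.
A4 applies: 8 + 2 = 10.
A5 applies (level before this adjustment is 10 < 23, so +1): 10 + 1 = 11.
Final offense level: 11.
Criminal history: 10 prior points → Category D (10-16).
Level 11 falls in the 6-14 band.
Grid: Level 6-14 × Category D = 28-36 months.

28-36 months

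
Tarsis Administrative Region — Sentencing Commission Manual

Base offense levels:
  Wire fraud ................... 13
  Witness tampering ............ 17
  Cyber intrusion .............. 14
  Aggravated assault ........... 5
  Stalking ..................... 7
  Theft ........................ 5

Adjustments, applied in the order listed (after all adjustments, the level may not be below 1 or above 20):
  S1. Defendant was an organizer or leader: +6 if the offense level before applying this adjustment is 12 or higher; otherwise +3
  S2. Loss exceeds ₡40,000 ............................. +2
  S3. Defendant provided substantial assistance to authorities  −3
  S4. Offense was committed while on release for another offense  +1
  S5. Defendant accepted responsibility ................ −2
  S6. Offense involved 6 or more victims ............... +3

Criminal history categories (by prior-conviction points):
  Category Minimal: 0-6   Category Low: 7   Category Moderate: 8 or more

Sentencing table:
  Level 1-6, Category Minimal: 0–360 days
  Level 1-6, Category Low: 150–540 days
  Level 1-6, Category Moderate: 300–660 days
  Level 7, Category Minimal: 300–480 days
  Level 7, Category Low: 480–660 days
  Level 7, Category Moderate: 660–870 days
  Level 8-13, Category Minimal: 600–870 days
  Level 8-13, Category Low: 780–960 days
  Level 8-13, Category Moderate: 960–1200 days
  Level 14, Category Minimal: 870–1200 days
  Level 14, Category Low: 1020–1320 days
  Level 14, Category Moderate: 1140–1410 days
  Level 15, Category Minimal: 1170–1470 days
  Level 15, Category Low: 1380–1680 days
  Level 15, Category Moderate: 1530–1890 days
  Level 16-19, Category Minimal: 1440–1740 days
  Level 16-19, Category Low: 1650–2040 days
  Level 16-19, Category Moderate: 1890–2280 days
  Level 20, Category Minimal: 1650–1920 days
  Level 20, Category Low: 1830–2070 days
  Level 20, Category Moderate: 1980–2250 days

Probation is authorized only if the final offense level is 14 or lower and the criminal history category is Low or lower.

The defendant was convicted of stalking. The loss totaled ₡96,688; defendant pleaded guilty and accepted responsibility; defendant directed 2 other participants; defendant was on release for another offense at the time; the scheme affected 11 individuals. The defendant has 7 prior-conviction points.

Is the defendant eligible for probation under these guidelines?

Yes

Base offense level for stalking: 7.
S1 applies (level before this adjustment is 7 < 12, so +3): 7 + 3 = 10.
S2 applies: 10 + 2 = 12.
S3 does not apply.
S4 applies: 12 + 1 = 13.
S5 applies: 13 − 2 = 11.
S6 applies: 11 + 3 = 14.
Final offense level: 14.
Criminal history: 7 prior points → Category Low (7).
Level 14 falls in the 14 band.
Grid: Level 14 × Category Low = 1020-1320 days.
Probation check: level 14 ≤ 14 and category Low ≤ Low → eligible.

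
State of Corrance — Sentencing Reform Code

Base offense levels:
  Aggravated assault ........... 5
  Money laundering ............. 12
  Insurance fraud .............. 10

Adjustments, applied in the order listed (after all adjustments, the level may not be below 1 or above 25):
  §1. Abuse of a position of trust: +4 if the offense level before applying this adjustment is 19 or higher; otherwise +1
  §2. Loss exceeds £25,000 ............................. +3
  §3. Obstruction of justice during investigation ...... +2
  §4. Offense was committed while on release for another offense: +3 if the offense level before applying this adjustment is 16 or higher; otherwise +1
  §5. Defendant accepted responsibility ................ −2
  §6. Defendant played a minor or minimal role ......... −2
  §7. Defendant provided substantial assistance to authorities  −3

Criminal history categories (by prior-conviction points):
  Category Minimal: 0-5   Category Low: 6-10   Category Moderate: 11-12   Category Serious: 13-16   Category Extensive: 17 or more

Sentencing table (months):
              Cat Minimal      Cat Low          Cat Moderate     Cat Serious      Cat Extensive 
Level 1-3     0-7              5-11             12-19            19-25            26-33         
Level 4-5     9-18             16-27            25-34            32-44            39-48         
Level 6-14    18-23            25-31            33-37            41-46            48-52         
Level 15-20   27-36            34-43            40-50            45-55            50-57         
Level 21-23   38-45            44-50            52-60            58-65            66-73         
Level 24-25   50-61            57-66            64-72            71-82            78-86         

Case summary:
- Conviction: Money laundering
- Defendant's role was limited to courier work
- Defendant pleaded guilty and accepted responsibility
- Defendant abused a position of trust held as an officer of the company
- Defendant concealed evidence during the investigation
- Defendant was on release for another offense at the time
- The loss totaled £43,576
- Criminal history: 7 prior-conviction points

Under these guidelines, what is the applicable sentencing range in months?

34-43 months

Base offense level for money laundering: 12.
§1 applies (level before this adjustment is 12 < 19, so +1): 12 + 1 = 13.
§2 applies: 13 + 3 = 16.
§3 applies: 16 + 2 = 18.
§4 applies (level before this adjustment is 18 ≥ 16, so +3): 18 + 3 = 21.
§5 applies: 21 − 2 = 19.
§6 applies: 19 − 2 = 17.
Final offense level: 17.
Criminal history: 7 prior points → Category Low (6-10).
Level 17 falls in the 15-20 band.
Grid: Level 15-20 × Category Low = 34-43 months.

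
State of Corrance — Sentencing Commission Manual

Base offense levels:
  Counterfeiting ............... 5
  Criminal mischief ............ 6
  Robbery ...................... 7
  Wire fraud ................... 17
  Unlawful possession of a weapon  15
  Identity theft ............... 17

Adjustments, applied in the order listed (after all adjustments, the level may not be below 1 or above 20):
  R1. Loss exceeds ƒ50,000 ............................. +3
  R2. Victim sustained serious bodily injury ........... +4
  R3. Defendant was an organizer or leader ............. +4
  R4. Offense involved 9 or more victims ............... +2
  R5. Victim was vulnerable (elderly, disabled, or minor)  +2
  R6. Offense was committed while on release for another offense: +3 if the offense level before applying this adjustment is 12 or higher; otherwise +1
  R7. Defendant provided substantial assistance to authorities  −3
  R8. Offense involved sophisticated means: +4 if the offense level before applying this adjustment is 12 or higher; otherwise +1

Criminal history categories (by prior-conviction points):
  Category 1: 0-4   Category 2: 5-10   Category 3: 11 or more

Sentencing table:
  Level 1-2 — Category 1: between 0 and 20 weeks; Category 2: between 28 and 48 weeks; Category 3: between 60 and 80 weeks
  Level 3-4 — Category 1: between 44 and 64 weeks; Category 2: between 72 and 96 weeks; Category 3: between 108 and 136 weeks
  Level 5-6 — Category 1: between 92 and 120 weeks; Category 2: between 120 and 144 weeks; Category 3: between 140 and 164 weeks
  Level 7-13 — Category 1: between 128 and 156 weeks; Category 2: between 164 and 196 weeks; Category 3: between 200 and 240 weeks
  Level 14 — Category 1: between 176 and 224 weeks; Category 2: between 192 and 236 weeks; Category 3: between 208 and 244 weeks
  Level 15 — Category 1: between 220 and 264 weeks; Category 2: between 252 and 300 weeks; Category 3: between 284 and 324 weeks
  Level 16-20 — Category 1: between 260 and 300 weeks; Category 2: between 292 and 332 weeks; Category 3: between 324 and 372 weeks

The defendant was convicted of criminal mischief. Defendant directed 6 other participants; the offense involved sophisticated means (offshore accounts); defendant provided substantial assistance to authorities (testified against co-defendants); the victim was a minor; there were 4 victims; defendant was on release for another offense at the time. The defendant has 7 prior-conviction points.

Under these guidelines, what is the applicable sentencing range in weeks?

292-332 weeks

Base offense level for criminal mischief: 6.
R1 does not apply.
R3 applies: 6 + 4 = 10.
R5 applies: 10 + 2 = 12.
R6 applies (level before this adjustment is 12 ≥ 12, so +3): 12 + 3 = 15.
R7 applies: 15 − 3 = 12.
R8 applies (level before this adjustment is 12 ≥ 12, so +4): 12 + 4 = 16.
Final offense level: 16.
Criminal history: 7 prior points → Category 2 (5-10).
Level 16 falls in the 16-20 band.
Grid: Level 16-20 × Category 2 = 292-332 weeks.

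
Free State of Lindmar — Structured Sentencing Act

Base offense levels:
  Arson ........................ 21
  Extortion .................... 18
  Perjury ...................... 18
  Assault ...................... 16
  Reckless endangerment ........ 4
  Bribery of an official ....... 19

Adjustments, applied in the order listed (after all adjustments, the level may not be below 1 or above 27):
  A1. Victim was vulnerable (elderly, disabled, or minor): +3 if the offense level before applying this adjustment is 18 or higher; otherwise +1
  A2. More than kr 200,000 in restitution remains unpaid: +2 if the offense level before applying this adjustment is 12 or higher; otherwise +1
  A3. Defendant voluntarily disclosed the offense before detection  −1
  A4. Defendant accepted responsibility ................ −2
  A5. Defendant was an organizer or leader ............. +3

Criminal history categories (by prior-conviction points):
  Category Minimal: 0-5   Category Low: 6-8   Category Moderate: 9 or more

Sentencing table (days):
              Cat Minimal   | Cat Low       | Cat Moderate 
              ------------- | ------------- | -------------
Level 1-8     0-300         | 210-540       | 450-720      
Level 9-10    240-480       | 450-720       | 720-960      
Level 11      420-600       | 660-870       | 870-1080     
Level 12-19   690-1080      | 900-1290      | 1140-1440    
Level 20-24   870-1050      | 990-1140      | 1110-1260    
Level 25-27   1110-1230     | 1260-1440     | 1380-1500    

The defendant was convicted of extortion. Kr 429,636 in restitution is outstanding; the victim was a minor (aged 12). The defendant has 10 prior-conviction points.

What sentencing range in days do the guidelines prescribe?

Base offense level for extortion: 18.
A1 applies (level before this adjustment is 18 ≥ 18, so +3): 18 + 3 = 21.
A2 applies (level before this adjustment is 21 ≥ 12, so +2): 21 + 2 = 23.
A3 does not apply.
A4 does not apply.
Final offense level: 23.
Criminal history: 10 prior points → Category Moderate (9+).
Level 23 falls in the 20-24 band.
Grid: Level 20-24 × Category Moderate = 1110-1260 days.

1110-1260 days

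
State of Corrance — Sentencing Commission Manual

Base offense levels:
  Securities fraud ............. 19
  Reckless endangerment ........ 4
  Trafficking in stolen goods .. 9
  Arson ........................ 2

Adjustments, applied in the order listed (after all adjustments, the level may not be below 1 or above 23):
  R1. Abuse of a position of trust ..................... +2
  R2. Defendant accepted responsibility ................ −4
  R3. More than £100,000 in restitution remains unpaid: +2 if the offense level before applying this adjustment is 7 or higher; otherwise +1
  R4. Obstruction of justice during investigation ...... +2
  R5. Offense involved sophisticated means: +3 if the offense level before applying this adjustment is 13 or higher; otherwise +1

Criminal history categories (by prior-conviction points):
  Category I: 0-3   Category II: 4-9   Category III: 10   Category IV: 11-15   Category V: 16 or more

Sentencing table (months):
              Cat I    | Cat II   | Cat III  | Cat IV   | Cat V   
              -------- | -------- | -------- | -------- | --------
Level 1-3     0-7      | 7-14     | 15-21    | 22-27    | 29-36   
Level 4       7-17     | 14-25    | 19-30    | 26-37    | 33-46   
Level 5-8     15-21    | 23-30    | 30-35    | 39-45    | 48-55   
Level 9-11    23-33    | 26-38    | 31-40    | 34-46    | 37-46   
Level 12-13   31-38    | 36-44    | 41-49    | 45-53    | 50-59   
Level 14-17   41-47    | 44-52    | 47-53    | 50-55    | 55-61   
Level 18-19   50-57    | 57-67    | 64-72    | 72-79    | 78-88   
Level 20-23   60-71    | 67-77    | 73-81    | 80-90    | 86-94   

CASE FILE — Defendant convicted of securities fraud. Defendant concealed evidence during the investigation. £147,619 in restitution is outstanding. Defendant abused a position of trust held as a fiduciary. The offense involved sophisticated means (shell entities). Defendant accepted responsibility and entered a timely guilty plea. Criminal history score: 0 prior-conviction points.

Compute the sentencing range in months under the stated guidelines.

Base offense level for securities fraud: 19.
R1 applies: 19 + 2 = 21.
R2 applies: 21 − 4 = 17.
R3 applies (level before this adjustment is 17 ≥ 7, so +2): 17 + 2 = 19.
R4 applies: 19 + 2 = 21.
R5 applies (level before this adjustment is 21 ≥ 13, so +3): 21 + 3 = 24.
Level 24 exceeds the maximum of 23; capped at 23.
Final offense level: 23.
Criminal history: 0 prior points → Category I (0-3).
Level 23 falls in the 20-23 band.
Grid: Level 20-23 × Category I = 60-71 months.

60-71 months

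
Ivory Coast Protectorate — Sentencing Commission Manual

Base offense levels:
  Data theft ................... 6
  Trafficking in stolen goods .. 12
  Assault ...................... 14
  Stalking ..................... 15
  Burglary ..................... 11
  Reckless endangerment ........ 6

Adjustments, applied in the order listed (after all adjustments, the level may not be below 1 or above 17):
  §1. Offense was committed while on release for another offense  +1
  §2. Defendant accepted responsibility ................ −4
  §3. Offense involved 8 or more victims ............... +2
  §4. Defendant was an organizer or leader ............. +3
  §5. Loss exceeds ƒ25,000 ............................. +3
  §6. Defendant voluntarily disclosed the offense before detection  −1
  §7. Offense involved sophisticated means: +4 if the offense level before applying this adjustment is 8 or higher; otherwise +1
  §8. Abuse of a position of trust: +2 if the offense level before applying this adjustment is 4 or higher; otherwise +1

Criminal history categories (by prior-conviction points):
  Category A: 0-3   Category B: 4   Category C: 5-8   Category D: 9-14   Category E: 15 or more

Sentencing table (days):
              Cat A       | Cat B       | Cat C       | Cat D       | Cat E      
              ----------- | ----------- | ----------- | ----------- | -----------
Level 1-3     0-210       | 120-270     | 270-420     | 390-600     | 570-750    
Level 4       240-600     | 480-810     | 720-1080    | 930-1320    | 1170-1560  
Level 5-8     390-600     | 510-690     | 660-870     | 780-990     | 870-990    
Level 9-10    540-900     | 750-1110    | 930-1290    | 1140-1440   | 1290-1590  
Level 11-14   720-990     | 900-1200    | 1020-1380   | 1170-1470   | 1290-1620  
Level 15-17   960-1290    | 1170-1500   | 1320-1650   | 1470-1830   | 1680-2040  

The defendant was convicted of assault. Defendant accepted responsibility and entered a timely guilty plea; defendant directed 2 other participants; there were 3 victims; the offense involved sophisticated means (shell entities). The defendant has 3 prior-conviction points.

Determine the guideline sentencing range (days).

Base offense level for assault: 14.
§1 does not apply.
§2 applies: 14 − 4 = 10.
§4 applies: 10 + 3 = 13.
§7 applies (level before this adjustment is 13 ≥ 8, so +4): 13 + 4 = 17.
§8 does not apply.
Final offense level: 17.
Criminal history: 3 prior points → Category A (0-3).
Level 17 falls in the 15-17 band.
Grid: Level 15-17 × Category A = 960-1290 days.

960-1290 days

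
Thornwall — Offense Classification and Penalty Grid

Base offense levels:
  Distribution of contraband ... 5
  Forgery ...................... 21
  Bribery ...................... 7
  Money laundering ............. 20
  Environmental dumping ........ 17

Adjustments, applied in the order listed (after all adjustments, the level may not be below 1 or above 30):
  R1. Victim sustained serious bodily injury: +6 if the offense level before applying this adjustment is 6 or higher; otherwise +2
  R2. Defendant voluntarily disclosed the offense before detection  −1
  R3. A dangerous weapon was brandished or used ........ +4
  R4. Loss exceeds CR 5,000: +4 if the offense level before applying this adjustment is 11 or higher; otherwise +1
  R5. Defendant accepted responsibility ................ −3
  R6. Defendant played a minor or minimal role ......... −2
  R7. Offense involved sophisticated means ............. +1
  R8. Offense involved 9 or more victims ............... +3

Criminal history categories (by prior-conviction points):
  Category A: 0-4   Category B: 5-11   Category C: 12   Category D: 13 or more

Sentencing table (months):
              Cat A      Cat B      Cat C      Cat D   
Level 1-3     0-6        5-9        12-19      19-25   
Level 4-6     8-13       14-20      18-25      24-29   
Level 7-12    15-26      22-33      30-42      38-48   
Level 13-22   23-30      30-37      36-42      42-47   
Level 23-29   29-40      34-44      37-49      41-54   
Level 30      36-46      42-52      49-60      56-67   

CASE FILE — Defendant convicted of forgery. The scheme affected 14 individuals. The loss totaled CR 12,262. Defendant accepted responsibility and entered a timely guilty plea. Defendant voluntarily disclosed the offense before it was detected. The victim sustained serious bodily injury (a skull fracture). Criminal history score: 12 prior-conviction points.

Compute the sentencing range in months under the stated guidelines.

Base offense level for forgery: 21.
R1 applies (level before this adjustment is 21 ≥ 6, so +6): 21 + 6 = 27.
R2 applies: 27 − 1 = 26.
R4 applies (level before this adjustment is 26 ≥ 11, so +4): 26 + 4 = 30.
R5 applies: 30 − 3 = 27.
R7 does not apply.
R8 applies: 27 + 3 = 30.
Final offense level: 30.
Criminal history: 12 prior points → Category C (12).
Level 30 falls in the 30 band.
Grid: Level 30 × Category C = 49-60 months.

49-60 months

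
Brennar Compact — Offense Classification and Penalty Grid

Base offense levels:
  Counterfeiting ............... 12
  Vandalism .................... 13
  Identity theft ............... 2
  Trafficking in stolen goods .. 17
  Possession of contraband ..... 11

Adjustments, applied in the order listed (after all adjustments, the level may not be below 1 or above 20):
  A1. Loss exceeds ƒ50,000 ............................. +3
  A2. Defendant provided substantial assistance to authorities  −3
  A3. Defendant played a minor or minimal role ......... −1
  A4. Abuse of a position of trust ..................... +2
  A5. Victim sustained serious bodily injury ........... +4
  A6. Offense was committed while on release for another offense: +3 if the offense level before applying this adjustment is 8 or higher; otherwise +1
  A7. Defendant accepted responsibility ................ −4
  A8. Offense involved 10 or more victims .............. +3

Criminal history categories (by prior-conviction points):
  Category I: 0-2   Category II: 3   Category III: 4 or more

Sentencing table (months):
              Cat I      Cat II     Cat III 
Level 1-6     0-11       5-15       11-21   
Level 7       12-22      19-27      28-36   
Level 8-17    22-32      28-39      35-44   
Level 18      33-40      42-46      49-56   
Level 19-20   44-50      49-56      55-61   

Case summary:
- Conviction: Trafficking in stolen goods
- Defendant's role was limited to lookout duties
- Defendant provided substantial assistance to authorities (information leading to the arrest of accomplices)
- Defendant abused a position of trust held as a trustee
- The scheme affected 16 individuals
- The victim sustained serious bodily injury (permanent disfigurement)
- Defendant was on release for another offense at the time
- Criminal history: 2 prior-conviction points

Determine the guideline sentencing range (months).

44-50 months

Base offense level for trafficking in stolen goods: 17.
A1 does not apply.
A2 applies: 17 − 3 = 14.
A3 applies: 14 − 1 = 13.
A4 applies: 13 + 2 = 15.
A5 applies: 15 + 4 = 19.
A6 applies (level before this adjustment is 19 ≥ 8, so +3): 19 + 3 = 22.
A7 does not apply.
A8 applies: 22 + 3 = 25.
Level 25 exceeds the maximum of 20; capped at 20.
Final offense level: 20.
Criminal history: 2 prior points → Category I (0-2).
Level 20 falls in the 19-20 band.
Grid: Level 19-20 × Category I = 44-50 months.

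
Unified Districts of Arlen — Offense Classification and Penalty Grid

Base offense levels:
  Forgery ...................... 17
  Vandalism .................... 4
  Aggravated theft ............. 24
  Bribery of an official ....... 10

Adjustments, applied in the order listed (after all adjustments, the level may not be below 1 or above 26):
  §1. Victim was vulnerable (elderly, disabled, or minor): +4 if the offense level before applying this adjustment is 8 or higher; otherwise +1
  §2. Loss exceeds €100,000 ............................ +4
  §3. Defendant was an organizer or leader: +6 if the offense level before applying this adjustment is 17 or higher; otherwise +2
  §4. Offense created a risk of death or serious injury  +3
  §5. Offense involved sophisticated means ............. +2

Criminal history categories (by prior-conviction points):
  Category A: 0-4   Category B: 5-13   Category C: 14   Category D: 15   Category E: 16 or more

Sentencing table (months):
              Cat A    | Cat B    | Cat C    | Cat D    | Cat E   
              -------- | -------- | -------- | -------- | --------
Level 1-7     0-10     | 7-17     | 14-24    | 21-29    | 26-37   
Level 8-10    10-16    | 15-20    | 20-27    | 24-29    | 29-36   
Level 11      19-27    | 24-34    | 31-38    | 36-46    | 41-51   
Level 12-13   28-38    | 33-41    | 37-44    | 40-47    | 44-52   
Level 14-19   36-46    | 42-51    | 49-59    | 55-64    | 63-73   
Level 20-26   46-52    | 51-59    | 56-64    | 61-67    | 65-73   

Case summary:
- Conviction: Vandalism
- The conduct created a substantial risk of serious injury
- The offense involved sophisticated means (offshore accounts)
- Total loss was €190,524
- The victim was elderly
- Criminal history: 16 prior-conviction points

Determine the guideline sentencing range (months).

63-73 months

Base offense level for vandalism: 4.
§1 applies (level before this adjustment is 4 < 8, so +1): 4 + 1 = 5.
§2 applies: 5 + 4 = 9.
§3 does not apply.
§4 applies: 9 + 3 = 12.
§5 applies: 12 + 2 = 14.
Final offense level: 14.
Criminal history: 16 prior points → Category E (16+).
Level 14 falls in the 14-19 band.
Grid: Level 14-19 × Category E = 63-73 months.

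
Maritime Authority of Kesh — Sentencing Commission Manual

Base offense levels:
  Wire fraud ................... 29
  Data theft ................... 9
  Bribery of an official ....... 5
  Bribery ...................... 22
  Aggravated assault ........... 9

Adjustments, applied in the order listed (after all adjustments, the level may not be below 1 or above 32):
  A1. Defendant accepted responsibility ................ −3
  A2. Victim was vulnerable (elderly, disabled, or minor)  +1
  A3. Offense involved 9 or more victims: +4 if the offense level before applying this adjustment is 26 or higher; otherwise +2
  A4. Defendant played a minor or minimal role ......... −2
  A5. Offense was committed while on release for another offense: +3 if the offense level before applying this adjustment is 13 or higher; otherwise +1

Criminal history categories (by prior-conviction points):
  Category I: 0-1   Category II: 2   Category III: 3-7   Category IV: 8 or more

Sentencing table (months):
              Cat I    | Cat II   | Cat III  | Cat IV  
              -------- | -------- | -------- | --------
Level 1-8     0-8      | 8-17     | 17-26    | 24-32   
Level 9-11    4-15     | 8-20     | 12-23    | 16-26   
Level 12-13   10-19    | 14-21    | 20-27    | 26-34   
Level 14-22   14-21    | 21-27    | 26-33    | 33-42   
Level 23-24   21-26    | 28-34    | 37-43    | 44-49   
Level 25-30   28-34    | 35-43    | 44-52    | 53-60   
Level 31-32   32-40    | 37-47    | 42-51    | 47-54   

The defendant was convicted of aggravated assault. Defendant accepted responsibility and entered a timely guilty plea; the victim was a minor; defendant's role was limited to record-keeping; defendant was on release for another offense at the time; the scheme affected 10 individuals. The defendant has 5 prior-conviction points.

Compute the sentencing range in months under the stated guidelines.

17-26 months

Base offense level for aggravated assault: 9.
A1 applies: 9 − 3 = 6.
A2 applies: 6 + 1 = 7.
A3 applies (level before this adjustment is 7 < 26, so +2): 7 + 2 = 9.
A4 applies: 9 − 2 = 7.
A5 applies (level before this adjustment is 7 < 13, so +1): 7 + 1 = 8.
Final offense level: 8.
Criminal history: 5 prior points → Category III (3-7).
Level 8 falls in the 1-8 band.
Grid: Level 1-8 × Category III = 17-26 months.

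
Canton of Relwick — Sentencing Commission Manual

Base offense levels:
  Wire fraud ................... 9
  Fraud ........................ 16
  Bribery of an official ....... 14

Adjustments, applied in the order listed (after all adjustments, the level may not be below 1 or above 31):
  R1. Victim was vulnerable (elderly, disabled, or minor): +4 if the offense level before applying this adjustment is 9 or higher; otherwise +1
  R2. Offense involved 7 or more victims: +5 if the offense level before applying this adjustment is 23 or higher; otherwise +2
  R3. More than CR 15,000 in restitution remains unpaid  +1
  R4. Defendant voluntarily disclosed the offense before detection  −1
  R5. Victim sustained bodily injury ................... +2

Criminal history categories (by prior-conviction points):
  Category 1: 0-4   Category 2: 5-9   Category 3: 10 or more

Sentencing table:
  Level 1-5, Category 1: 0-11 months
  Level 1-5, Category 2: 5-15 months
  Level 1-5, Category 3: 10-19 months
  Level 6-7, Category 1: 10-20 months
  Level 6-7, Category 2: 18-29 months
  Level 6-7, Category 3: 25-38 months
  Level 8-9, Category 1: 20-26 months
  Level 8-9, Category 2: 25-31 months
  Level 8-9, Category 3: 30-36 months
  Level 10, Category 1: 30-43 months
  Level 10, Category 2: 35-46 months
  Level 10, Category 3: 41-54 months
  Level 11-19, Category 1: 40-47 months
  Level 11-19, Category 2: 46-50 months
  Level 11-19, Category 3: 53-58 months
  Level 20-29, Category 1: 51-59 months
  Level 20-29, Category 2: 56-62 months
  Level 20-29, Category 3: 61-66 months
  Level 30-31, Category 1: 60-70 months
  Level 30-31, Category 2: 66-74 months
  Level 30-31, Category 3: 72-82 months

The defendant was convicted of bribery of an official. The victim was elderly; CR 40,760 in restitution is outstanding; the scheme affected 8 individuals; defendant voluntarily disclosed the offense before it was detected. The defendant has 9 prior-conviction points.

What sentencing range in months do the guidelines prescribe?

56-62 months

Base offense level for bribery of an official: 14.
R1 applies (level before this adjustment is 14 ≥ 9, so +4): 14 + 4 = 18.
R2 applies (level before this adjustment is 18 < 23, so +2): 18 + 2 = 20.
R3 applies: 20 + 1 = 21.
R4 applies: 21 − 1 = 20.
Final offense level: 20.
Criminal history: 9 prior points → Category 2 (5-9).
Level 20 falls in the 20-29 band.
Grid: Level 20-29 × Category 2 = 56-62 months.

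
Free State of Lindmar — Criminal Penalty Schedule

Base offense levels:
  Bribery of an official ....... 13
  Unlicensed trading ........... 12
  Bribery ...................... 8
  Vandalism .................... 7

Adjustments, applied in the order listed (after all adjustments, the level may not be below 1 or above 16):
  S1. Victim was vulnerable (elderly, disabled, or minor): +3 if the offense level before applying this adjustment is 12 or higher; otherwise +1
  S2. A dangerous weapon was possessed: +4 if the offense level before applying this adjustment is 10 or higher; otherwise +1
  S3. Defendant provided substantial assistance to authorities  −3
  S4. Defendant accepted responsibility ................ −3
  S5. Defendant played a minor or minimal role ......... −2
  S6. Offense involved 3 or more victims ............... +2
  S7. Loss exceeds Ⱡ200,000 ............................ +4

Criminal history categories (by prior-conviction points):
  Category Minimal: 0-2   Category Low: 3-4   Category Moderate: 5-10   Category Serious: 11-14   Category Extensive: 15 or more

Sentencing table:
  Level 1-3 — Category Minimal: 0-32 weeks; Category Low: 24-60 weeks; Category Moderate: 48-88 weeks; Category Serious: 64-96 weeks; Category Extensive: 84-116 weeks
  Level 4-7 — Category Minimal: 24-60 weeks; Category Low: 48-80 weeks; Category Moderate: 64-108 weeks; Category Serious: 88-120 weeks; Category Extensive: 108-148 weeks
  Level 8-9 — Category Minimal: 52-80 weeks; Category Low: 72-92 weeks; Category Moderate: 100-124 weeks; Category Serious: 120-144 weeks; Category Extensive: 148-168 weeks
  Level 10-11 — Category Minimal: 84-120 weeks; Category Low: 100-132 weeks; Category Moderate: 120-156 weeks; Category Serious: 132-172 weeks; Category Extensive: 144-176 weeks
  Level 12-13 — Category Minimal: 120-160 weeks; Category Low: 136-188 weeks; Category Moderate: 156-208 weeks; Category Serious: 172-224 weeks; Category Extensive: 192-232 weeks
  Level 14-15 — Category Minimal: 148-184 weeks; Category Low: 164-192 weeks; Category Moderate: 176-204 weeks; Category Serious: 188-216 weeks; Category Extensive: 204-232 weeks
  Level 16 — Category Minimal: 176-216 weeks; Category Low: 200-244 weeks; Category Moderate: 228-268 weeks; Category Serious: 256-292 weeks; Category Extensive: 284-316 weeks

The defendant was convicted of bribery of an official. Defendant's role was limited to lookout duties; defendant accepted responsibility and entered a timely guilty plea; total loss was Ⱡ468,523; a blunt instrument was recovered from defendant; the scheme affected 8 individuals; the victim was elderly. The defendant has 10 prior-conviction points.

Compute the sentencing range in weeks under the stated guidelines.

228-268 weeks

Base offense level for bribery of an official: 13.
S1 applies (level before this adjustment is 13 ≥ 12, so +3): 13 + 3 = 16.
S2 applies (level before this adjustment is 16 ≥ 10, so +4): 16 + 4 = 20.
S4 applies: 20 − 3 = 17.
S5 applies: 17 − 2 = 15.
S6 applies: 15 + 2 = 17.
S7 applies: 17 + 4 = 21.
Level 21 exceeds the maximum of 16; capped at 16.
Final offense level: 16.
Criminal history: 10 prior points → Category Moderate (5-10).
Level 16 falls in the 16 band.
Grid: Level 16 × Category Moderate = 228-268 weeks.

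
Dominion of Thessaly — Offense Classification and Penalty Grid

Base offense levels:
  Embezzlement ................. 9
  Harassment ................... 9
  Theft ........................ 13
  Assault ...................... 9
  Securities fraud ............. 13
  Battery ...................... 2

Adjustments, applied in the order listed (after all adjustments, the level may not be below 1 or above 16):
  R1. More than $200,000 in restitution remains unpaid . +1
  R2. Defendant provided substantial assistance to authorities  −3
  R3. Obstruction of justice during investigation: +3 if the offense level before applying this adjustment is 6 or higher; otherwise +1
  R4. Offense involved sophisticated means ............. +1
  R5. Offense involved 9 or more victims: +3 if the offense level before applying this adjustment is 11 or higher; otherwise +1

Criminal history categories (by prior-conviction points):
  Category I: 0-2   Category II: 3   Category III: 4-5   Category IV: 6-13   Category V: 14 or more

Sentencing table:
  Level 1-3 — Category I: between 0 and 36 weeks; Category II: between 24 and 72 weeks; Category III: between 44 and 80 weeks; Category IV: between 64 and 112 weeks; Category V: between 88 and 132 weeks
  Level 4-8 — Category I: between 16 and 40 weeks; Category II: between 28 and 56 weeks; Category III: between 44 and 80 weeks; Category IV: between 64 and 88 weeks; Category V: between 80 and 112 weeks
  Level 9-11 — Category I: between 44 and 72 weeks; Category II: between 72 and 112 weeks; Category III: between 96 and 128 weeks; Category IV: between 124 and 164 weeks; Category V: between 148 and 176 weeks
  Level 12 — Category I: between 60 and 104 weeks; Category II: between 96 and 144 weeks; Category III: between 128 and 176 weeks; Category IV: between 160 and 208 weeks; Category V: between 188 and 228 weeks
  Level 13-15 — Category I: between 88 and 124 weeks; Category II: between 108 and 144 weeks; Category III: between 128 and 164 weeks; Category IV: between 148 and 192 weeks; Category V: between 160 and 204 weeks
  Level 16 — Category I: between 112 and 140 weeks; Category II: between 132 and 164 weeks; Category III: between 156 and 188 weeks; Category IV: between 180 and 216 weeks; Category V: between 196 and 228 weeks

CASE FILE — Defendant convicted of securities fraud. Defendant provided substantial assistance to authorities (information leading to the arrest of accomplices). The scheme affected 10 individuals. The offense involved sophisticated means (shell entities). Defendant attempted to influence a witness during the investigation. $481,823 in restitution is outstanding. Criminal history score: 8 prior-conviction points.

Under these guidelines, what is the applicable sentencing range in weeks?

Base offense level for securities fraud: 13.
R1 applies: 13 + 1 = 14.
R2 applies: 14 − 3 = 11.
R3 applies (level before this adjustment is 11 ≥ 6, so +3): 11 + 3 = 14.
R4 applies: 14 + 1 = 15.
R5 applies (level before this adjustment is 15 ≥ 11, so +3): 15 + 3 = 18.
Level 18 exceeds the maximum of 16; capped at 16.
Final offense level: 16.
Criminal history: 8 prior points → Category IV (6-13).
Level 16 falls in the 16 band.
Grid: Level 16 × Category IV = 180-216 weeks.

180-216 weeks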